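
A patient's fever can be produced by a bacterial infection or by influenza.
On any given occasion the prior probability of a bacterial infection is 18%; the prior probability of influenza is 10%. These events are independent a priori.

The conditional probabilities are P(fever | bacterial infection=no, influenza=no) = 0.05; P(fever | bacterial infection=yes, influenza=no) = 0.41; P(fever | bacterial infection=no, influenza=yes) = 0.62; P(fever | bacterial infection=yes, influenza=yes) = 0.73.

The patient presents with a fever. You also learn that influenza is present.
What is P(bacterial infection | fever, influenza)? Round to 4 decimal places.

P(bacterial infection | fever, influenza) ≈ 0.2054

P(fever | influenza) = 0.62*0.82 + 0.73*0.18 = 0.508400 + 0.131400 = 0.639800
Restricting to configurations with bacterial infection present: 0.73*0.18 = 0.131400.
Hence the posterior is 0.131400/0.639800 ≈ 0.2054.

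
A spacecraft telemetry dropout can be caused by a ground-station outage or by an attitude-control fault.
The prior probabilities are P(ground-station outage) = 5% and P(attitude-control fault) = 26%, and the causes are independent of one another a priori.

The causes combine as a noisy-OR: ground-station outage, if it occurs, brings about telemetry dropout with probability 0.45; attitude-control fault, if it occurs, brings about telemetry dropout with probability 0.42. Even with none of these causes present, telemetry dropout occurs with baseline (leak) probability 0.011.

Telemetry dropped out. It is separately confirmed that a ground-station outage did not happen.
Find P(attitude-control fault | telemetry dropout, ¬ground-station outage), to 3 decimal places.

P(attitude-control fault | telemetry dropout, ¬ground-station outage) ≈ 0.932

Under noisy-OR, P(telemetry dropout | causes) = 1 − (1−0.011)·∏(1−qᵢ) over the active causes.
Numerator (weight on configurations with attitude-control fault): 0.42638*0.26 = 0.110859
Normalizer over all consistent configurations: 0.011*0.74 + 0.42638*0.26 = 0.118999
Posterior = 0.110859 / 0.118999 ≈ 0.932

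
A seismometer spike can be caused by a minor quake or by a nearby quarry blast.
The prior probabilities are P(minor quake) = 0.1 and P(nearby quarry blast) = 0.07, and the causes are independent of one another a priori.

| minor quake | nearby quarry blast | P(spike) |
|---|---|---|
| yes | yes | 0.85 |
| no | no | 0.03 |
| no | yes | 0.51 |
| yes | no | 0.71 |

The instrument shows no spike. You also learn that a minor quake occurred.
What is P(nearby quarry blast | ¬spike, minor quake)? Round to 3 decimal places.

P(nearby quarry blast | ¬spike, minor quake) ≈ 0.037

Numerator (weight on configurations with nearby quarry blast): 0.15×0.07 = 0.010500
Denominator P(¬spike | minor quake): 0.29×0.93 + 0.15×0.07 = 0.280200
P(nearby quarry blast | ¬spike, minor quake) = 0.010500/0.280200 ≈ 0.037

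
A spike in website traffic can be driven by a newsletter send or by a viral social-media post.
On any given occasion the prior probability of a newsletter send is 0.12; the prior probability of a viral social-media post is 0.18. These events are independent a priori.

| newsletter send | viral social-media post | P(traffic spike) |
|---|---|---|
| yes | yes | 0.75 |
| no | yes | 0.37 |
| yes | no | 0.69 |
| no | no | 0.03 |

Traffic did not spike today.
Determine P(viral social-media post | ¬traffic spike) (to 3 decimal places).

P(viral social-media post | ¬traffic spike) ≈ 0.126

Numerator (weight on configurations with viral social-media post): 0.099792 + 0.005400 = 0.105192
Denominator P(¬traffic spike): 0.97×0.88×0.82 + 0.63×0.88×0.18 + 0.31×0.12×0.82 + 0.25×0.12×0.18 = 0.835648
P(viral social-media post | ¬traffic spike) = 0.105192/0.835648 ≈ 0.126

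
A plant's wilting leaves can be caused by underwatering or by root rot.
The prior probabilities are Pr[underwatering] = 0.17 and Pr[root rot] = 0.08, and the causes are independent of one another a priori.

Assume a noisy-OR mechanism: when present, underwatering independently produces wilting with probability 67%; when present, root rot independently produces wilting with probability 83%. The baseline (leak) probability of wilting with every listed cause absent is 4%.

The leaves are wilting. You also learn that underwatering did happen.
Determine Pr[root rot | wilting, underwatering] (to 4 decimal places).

Under noisy-OR, P(wilting | causes) = 1 − (1−0.04)·∏(1−qᵢ) over the active causes.
P(wilting | underwatering) = 0.6832·0.92 + 0.946144·0.08 = 0.628544 + 0.075692 = 0.704236
Restricting to configurations with root rot present: 0.946144·0.08 = 0.075692.
So P(root rot | wilting, underwatering) = 0.075692/0.704236 ≈ 0.1075.

Pr[root rot | wilting, underwatering] ≈ 0.1075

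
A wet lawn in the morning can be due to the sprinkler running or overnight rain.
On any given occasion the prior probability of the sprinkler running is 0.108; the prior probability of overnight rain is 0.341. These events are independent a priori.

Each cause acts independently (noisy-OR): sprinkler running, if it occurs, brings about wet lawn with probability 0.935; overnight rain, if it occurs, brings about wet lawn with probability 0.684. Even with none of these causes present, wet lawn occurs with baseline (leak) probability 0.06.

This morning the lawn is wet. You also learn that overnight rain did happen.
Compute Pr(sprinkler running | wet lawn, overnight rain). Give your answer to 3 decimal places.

Under noisy-OR, P(wet lawn | causes) = 1 − (1−0.06)·∏(1−qᵢ) over the active causes.
By total probability over both values of sprinkler running:
  P(wet lawn | overnight rain) = 0.70296*0.892 + 0.980692*0.108
        = 0.627040 + 0.105915 = 0.732955
The terms with sprinkler running present sum to 0.105915, so
  P(sprinkler running | wet lawn, overnight rain) = 0.105915 / 0.732955 ≈ 0.145

Pr(sprinkler running | wet lawn, overnight rain) ≈ 0.145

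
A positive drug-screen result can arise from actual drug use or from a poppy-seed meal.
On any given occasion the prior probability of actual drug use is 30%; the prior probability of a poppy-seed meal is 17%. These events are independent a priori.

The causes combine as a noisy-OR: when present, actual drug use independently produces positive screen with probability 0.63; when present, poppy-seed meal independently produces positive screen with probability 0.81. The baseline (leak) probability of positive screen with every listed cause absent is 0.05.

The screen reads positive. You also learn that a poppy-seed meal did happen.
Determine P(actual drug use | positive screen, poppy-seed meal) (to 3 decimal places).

P(actual drug use | positive screen, poppy-seed meal) ≈ 0.328

Under noisy-OR, P(positive screen | causes) = 1 − (1−0.05)·∏(1−qᵢ) over the active causes.
For the numerator, keep only actual drug use=true terms: 0.933215·0.3 = 0.279965
The normalizing constant is 0.8195·0.7 + 0.933215·0.3 = 0.853615
P(actual drug use | positive screen, poppy-seed meal) = 0.279965/0.853615 ≈ 0.328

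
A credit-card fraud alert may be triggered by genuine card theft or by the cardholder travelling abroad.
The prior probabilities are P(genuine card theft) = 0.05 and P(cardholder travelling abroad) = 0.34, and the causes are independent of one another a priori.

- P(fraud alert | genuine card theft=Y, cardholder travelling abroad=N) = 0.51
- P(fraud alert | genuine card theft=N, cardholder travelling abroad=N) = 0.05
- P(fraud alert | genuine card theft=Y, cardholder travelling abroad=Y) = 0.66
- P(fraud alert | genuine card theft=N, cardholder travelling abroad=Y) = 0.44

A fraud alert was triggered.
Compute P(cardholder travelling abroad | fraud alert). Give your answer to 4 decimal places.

P(cardholder travelling abroad | fraud alert) ≈ 0.7609

Weight on cardholder travelling abroad=true, given the evidence: 0.142120 + 0.011220 = 0.153340
Normalizer over all consistent configurations: 0.05*0.95*0.66 + 0.44*0.95*0.34 + 0.51*0.05*0.66 + 0.66*0.05*0.34 = 0.201520
Posterior = 0.153340 / 0.201520 ≈ 0.7609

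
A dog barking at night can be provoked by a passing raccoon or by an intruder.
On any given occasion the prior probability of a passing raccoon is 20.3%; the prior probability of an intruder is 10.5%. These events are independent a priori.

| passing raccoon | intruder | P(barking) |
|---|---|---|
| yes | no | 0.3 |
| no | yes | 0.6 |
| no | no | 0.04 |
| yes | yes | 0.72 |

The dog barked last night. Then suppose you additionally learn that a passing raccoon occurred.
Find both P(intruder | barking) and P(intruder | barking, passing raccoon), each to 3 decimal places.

Enumerate the 4 (passing raccoon, intruder) configurations and weight by the priors:
  P(barking) = 0.04·0.797·0.895 + 0.6·0.797·0.105 + 0.3·0.203·0.895 + 0.72·0.203·0.105
        = 0.028533 + 0.050211 + 0.054506 + 0.015347 = 0.148597
The terms with intruder present sum to 0.065558, so
  P(intruder | barking) = 0.065558 / 0.148597 ≈ 0.441

With the extra evidence:
Numerator (weight on configurations with intruder): 0.72·0.105 = 0.075600
Denominator P(barking | passing raccoon): 0.3·0.895 + 0.72·0.105 = 0.344100
Posterior = 0.075600 / 0.344100 ≈ 0.220
— passing raccoon explains away the evidence for intruder.

P(intruder | barking) ≈ 0.441; P(intruder | barking, passing raccoon) ≈ 0.220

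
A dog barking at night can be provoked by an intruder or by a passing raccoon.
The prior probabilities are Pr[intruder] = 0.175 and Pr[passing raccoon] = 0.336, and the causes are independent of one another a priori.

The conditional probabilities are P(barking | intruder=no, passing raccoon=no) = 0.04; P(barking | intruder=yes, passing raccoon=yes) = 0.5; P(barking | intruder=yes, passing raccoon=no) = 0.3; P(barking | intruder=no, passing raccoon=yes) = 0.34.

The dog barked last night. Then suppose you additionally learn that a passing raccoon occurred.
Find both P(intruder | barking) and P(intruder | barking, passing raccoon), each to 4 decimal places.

P(intruder | barking) ≈ 0.3562; P(intruder | barking, passing raccoon) ≈ 0.2378

P(barking) = 0.04×0.825×0.664 + 0.34×0.825×0.336 + 0.3×0.175×0.664 + 0.5×0.175×0.336 = 0.021912 + 0.094248 + 0.034860 + 0.029400 = 0.180420
Restricting to configurations with intruder present: 0.034860 + 0.029400 = 0.064260.
P(intruder | barking) = 0.064260 / 0.180420 ≈ 0.3562

Now also conditioning on passing raccoon=true:
Weight on intruder=true, given the evidence: 0.5·0.175 = 0.087500
Normalizer over all consistent configurations: 0.34·0.825 + 0.5·0.175 = 0.368000
Posterior = 0.087500 / 0.368000 ≈ 0.2378
This is intercausal reasoning (explaining away): once passing raccoon accounts for the barking, intruder becomes less likely.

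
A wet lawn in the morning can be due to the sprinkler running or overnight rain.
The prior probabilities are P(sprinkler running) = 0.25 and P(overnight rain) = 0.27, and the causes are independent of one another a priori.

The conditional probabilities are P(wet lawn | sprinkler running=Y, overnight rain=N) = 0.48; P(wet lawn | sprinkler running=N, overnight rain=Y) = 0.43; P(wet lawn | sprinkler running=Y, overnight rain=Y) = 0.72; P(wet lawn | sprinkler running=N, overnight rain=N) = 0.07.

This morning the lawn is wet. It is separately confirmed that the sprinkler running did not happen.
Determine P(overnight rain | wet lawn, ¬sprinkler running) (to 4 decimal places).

P(overnight rain | wet lawn, ¬sprinkler running) ≈ 0.6944

P(wet lawn | ¬sprinkler running) = 0.07×0.73 + 0.43×0.27 = 0.051100 + 0.116100 = 0.167200
Of this, 0.116100 comes from 0.43×0.27 (the overnight rain=true cases).
So P(overnight rain | wet lawn, ¬sprinkler running) = 0.116100/0.167200 ≈ 0.6944.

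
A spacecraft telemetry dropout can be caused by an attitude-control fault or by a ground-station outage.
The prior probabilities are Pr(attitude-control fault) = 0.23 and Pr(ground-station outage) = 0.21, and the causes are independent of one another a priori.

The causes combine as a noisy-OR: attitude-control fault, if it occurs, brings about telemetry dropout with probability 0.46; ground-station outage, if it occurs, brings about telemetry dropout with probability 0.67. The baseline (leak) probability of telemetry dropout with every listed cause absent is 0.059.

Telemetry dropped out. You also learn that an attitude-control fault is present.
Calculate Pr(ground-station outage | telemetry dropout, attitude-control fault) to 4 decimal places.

Pr(ground-station outage | telemetry dropout, attitude-control fault) ≈ 0.3103

Under noisy-OR, P(telemetry dropout | causes) = 1 − (1−0.059)·∏(1−qᵢ) over the active causes.
For the numerator, keep only ground-station outage=true terms: 0.832314*0.21 = 0.174786
The normalizing constant is 0.49186*0.79 + 0.832314*0.21 = 0.563355
P(ground-station outage | telemetry dropout, attitude-control fault) = 0.174786/0.563355 ≈ 0.3103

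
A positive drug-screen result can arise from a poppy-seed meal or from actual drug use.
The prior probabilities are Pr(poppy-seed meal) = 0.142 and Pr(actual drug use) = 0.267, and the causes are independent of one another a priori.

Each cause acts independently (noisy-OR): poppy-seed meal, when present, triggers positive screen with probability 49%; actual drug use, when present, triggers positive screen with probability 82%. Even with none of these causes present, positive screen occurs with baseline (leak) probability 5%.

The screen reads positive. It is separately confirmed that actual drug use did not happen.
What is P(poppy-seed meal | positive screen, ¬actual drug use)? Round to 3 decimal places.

Under noisy-OR, P(positive screen | causes) = 1 − (1−0.05)·∏(1−qᵢ) over the active causes.
By total probability over both values of poppy-seed meal:
  P(positive screen | ¬actual drug use) = 0.05·0.858 + 0.5155·0.142
        = 0.042900 + 0.073201 = 0.116101
The terms with poppy-seed meal present sum to 0.073201, so
  P(poppy-seed meal | positive screen, ¬actual drug use) = 0.073201 / 0.116101 ≈ 0.630

P(poppy-seed meal | positive screen, ¬actual drug use) ≈ 0.630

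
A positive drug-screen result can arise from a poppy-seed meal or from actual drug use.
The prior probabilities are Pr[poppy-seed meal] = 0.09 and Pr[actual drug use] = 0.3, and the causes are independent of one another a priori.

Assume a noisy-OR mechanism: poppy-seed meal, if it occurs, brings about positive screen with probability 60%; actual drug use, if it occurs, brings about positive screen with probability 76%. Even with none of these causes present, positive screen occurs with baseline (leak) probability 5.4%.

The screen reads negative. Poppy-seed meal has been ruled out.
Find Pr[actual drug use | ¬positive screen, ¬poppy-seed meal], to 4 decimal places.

Under noisy-OR, P(positive screen | causes) = 1 − (1−0.054)·∏(1−qᵢ) over the active causes.
Enumerate both values of actual drug use and weight by the priors:
  P(¬positive screen | ¬poppy-seed meal) = 0.946*0.7 + 0.22704*0.3
        = 0.662200 + 0.068112 = 0.730312
Configurations with actual drug use contribute 0.068112, so
  P(actual drug use | ¬positive screen, ¬poppy-seed meal) = 0.068112 / 0.730312 ≈ 0.0933

Pr[actual drug use | ¬positive screen, ¬poppy-seed meal] ≈ 0.0933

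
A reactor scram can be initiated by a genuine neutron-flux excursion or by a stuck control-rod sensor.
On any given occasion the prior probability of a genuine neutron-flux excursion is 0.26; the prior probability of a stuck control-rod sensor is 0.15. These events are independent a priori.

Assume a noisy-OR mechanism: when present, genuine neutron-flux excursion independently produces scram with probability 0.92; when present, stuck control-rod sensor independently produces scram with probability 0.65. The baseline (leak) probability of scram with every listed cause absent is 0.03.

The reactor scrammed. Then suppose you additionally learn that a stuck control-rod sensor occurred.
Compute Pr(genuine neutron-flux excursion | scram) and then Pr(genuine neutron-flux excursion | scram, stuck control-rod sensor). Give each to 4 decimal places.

Under noisy-OR, P(scram | causes) = 1 − (1−0.03)·∏(1−qᵢ) over the active causes.
P(scram) = 0.03·0.74·0.85 + 0.6605·0.74·0.15 + 0.9224·0.26·0.85 + 0.97284·0.26·0.15 = 0.018870 + 0.073315 + 0.203850 + 0.037941 = 0.333976
Of this, 0.241791 comes from 0.203850 + 0.037941 (the genuine neutron-flux excursion=true cases).
Hence the posterior is 0.241791/0.333976 ≈ 0.7240.

With the extra evidence:
For the numerator, keep only genuine neutron-flux excursion=true terms: 0.97284·0.26 = 0.252938
Normalizer over all consistent configurations: 0.6605·0.74 + 0.97284·0.26 = 0.741708
P(genuine neutron-flux excursion | scram, stuck control-rod sensor) = 0.252938/0.741708 ≈ 0.3410
— stuck control-rod sensor explains away the evidence for genuine neutron-flux excursion.

Pr(genuine neutron-flux excursion | scram) ≈ 0.7240; Pr(genuine neutron-flux excursion | scram, stuck control-rod sensor) ≈ 0.3410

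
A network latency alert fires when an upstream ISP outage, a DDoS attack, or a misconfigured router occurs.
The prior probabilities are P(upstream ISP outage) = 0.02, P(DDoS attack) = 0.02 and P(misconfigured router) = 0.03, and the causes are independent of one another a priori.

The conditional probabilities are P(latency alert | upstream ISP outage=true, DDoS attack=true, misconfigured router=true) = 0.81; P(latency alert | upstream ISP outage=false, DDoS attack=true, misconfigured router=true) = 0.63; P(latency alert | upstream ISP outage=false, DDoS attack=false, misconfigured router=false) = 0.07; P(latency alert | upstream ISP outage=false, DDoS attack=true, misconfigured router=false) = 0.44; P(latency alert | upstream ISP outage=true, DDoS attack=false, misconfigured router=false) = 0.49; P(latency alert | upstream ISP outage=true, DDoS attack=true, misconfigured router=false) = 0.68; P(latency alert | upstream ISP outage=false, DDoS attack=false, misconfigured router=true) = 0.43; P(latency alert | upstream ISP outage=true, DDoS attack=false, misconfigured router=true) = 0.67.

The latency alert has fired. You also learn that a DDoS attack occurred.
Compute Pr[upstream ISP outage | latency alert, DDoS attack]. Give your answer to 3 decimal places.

Pr[upstream ISP outage | latency alert, DDoS attack] ≈ 0.030

By total probability over the 4 (upstream ISP outage, misconfigured router) configurations:
  P(latency alert | DDoS attack) = 0.44·0.98·0.97 + 0.63·0.98·0.03 + 0.68·0.02·0.97 + 0.81·0.02·0.03
        = 0.418264 + 0.018522 + 0.013192 + 0.000486 = 0.450464
Keeping only the upstream ISP outage-present terms gives 0.013678, so
  P(upstream ISP outage | latency alert, DDoS attack) = 0.013678 / 0.450464 ≈ 0.030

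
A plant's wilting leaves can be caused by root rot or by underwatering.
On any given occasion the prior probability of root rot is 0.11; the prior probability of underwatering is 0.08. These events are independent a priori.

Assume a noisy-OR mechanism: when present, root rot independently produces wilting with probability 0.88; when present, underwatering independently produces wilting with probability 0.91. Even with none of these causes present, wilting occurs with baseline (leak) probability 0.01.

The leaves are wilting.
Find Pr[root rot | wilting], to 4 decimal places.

Under noisy-OR, P(wilting | causes) = 1 − (1−0.01)·∏(1−qᵢ) over the active causes.
P(wilting) = 0.01·0.89·0.92 + 0.9109·0.89·0.08 + 0.8812·0.11·0.92 + 0.989308·0.11·0.08 = 0.008188 + 0.064856 + 0.089177 + 0.008706 = 0.170927
The root rot-present share is 0.089177 + 0.008706 = 0.097883.
So P(root rot | wilting) = 0.097883/0.170927 ≈ 0.5727.

Pr[root rot | wilting] ≈ 0.5727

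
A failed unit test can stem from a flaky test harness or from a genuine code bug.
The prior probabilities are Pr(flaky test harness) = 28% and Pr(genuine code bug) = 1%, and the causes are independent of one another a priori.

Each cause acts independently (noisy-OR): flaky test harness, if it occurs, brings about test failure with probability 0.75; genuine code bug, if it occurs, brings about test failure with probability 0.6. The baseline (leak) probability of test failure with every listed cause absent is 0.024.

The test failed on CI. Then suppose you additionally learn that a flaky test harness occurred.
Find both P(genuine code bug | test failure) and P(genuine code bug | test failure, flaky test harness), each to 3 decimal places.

P(genuine code bug | test failure) ≈ 0.030; P(genuine code bug | test failure, flaky test harness) ≈ 0.012

Under noisy-OR, P(test failure | causes) = 1 − (1−0.024)·∏(1−qᵢ) over the active causes.
P(test failure) = 0.024·0.72·0.99 + 0.6096·0.72·0.01 + 0.756·0.28·0.99 + 0.9024·0.28·0.01 = 0.017107 + 0.004389 + 0.209563 + 0.002527 = 0.233586
Of this, 0.006916 comes from 0.004389 + 0.002527 (the genuine code bug=true cases).
So P(genuine code bug | test failure) = 0.006916/0.233586 ≈ 0.030.

Now also conditioning on flaky test harness=true:
P(test failure | flaky test harness) = 0.756*0.99 + 0.9024*0.01 = 0.748440 + 0.009024 = 0.757464
The genuine code bug-present share is 0.9024*0.01 = 0.009024.
P(genuine code bug | test failure, flaky test harness) = 0.009024 / 0.757464 ≈ 0.012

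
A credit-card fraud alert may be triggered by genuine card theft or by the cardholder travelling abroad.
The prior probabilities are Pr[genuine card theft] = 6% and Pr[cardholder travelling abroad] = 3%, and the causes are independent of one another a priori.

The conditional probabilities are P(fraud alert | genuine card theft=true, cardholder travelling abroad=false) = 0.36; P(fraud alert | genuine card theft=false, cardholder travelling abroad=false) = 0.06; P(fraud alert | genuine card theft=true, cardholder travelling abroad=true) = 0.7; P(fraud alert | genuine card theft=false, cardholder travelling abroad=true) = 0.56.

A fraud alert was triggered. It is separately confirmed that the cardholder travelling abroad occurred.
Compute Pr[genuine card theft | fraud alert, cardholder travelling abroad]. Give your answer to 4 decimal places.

Numerator (weight on configurations with genuine card theft): 0.7·0.06 = 0.042000
Denominator P(fraud alert | cardholder travelling abroad): 0.56·0.94 + 0.7·0.06 = 0.568400
Posterior = 0.042000 / 0.568400 ≈ 0.0739

Pr[genuine card theft | fraud alert, cardholder travelling abroad] ≈ 0.0739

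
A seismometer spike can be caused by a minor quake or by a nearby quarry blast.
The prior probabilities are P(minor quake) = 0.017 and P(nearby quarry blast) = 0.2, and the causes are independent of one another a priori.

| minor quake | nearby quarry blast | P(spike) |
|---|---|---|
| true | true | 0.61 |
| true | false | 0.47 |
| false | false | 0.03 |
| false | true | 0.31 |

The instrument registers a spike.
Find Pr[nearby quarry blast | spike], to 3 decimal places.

Pr[nearby quarry blast | spike] ≈ 0.678

Sum P(spike|·) weighted by the priors over the 4 (minor quake, nearby quarry blast) configurations:
  P(spike) = 0.03·0.983·0.8 + 0.31·0.983·0.2 + 0.47·0.017·0.8 + 0.61·0.017·0.2
        = 0.023592 + 0.060946 + 0.006392 + 0.002074 = 0.093004
Configurations with nearby quarry blast contribute 0.063020, so
  P(nearby quarry blast | spike) = 0.063020 / 0.093004 ≈ 0.678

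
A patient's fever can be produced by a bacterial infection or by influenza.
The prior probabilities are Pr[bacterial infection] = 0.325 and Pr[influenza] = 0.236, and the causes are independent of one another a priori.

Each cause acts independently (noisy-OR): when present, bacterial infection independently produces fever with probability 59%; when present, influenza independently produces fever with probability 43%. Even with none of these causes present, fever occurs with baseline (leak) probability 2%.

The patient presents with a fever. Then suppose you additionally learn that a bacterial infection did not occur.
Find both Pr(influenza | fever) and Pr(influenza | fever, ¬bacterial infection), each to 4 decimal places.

Under noisy-OR, P(fever | causes) = 1 − (1−0.02)·∏(1−qᵢ) over the active causes.
Enumerate the 4 (bacterial infection, influenza) configurations and weight by the priors:
  P(fever) = 0.02×0.675×0.764 + 0.4414×0.675×0.236 + 0.5982×0.325×0.764 + 0.770974×0.325×0.236
        = 0.010314 + 0.070315 + 0.148533 + 0.059134 = 0.288296
Keeping only the influenza-present terms gives 0.129449, so
  P(influenza | fever) = 0.129449 / 0.288296 ≈ 0.4490

With the extra evidence:
P(fever | ¬bacterial infection) = 0.02×0.764 + 0.4414×0.236 = 0.015280 + 0.104170 = 0.119450
Of this, 0.104170 comes from 0.4414×0.236 (the influenza=true cases).
So P(influenza | fever, ¬bacterial infection) = 0.104170/0.119450 ≈ 0.8721.

Pr(influenza | fever) ≈ 0.4490; Pr(influenza | fever, ¬bacterial infection) ≈ 0.8721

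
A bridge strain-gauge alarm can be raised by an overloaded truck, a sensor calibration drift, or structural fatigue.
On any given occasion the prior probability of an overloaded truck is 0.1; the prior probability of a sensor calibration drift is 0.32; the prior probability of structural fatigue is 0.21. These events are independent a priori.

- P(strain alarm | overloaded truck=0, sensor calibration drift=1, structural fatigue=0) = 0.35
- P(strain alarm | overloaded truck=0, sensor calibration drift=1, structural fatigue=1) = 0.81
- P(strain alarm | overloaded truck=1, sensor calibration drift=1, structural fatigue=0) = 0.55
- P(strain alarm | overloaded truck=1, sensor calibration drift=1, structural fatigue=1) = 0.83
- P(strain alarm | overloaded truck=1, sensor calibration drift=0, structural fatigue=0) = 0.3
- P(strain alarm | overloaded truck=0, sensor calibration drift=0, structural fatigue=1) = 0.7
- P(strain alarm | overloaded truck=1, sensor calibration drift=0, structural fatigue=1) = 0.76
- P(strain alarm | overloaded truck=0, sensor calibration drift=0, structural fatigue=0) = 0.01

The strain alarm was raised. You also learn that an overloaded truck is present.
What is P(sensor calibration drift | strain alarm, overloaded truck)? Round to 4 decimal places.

P(strain alarm | overloaded truck) = 0.3·0.68·0.79 + 0.76·0.68·0.21 + 0.55·0.32·0.79 + 0.83·0.32·0.21 = 0.161160 + 0.108528 + 0.139040 + 0.055776 = 0.464504
Restricting to configurations with sensor calibration drift present: 0.139040 + 0.055776 = 0.194816.
P(sensor calibration drift | strain alarm, overloaded truck) = 0.194816 / 0.464504 ≈ 0.4194

P(sensor calibration drift | strain alarm, overloaded truck) ≈ 0.4194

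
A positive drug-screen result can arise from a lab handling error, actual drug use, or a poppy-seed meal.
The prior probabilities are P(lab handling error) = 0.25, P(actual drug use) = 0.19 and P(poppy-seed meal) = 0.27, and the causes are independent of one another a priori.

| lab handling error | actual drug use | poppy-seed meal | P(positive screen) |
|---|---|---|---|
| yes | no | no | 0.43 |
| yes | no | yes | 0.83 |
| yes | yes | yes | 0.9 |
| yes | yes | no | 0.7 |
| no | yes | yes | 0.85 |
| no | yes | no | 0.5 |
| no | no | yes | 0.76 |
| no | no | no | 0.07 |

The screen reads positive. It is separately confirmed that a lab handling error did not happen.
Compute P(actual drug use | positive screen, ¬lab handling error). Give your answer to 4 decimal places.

P(positive screen | ¬lab handling error) = 0.07×0.81×0.73 + 0.76×0.81×0.27 + 0.5×0.19×0.73 + 0.85×0.19×0.27 = 0.041391 + 0.166212 + 0.069350 + 0.043605 = 0.320558
The actual drug use-present share is 0.069350 + 0.043605 = 0.112955.
So P(actual drug use | positive screen, ¬lab handling error) = 0.112955/0.320558 ≈ 0.3524.

P(actual drug use | positive screen, ¬lab handling error) ≈ 0.3524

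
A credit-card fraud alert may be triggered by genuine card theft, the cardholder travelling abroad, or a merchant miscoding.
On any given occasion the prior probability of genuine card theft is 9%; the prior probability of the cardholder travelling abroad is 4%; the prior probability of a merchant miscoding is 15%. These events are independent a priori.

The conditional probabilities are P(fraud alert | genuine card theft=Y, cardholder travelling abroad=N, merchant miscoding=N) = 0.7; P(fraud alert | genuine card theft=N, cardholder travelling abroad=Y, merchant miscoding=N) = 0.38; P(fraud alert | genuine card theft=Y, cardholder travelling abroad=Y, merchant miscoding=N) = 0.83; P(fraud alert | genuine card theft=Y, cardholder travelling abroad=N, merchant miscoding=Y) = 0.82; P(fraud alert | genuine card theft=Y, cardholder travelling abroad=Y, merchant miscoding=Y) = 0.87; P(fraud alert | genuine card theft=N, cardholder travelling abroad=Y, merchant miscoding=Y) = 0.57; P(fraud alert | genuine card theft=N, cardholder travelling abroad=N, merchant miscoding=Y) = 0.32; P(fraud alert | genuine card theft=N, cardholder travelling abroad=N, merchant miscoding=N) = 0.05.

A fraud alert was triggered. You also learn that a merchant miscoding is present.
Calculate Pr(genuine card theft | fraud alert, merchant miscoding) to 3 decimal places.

P(fraud alert | merchant miscoding) = 0.32*0.91*0.96 + 0.57*0.91*0.04 + 0.82*0.09*0.96 + 0.87*0.09*0.04 = 0.279552 + 0.020748 + 0.070848 + 0.003132 = 0.374280
Of this, 0.073980 comes from 0.070848 + 0.003132 (the genuine card theft=true cases).
P(genuine card theft | fraud alert, merchant miscoding) = 0.073980 / 0.374280 ≈ 0.198

Pr(genuine card theft | fraud alert, merchant miscoding) ≈ 0.198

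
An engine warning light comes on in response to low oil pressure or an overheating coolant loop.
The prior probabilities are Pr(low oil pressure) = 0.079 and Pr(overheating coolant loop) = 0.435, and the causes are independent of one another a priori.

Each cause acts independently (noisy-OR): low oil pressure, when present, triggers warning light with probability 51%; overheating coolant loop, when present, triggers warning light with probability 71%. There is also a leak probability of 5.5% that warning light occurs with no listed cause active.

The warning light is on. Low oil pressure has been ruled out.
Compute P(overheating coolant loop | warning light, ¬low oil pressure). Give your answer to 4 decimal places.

Under noisy-OR, P(warning light | causes) = 1 − (1−0.055)·∏(1−qᵢ) over the active causes.
Weight on overheating coolant loop=true, given the evidence: 0.72595·0.435 = 0.315788
Denominator P(warning light | ¬low oil pressure): 0.055·0.565 + 0.72595·0.435 = 0.346863
P(overheating coolant loop | warning light, ¬low oil pressure) = 0.315788/0.346863 ≈ 0.9104

P(overheating coolant loop | warning light, ¬low oil pressure) ≈ 0.9104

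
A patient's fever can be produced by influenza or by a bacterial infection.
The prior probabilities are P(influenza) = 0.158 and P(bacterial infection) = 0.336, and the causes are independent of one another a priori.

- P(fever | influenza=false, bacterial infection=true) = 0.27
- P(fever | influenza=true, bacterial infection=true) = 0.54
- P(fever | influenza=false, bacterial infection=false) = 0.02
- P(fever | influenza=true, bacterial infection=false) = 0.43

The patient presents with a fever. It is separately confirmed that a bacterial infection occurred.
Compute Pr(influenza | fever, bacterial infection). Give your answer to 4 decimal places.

Pr(influenza | fever, bacterial infection) ≈ 0.2729

By total probability over both values of influenza:
  P(fever | bacterial infection) = 0.27·0.842 + 0.54·0.158
        = 0.227340 + 0.085320 = 0.312660
The terms with influenza present sum to 0.085320, so
  P(influenza | fever, bacterial infection) = 0.085320 / 0.312660 ≈ 0.2729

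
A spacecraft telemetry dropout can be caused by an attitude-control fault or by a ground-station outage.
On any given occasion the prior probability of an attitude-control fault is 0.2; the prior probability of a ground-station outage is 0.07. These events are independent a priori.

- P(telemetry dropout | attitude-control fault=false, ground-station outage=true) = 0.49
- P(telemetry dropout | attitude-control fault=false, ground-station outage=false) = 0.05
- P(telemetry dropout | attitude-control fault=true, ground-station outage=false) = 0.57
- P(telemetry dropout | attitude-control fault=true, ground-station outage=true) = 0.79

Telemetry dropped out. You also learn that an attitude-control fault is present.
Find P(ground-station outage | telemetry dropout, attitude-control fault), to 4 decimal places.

For the numerator, keep only ground-station outage=true terms: 0.79*0.07 = 0.055300
Denominator P(telemetry dropout | attitude-control fault): 0.57*0.93 + 0.79*0.07 = 0.585400
Posterior = 0.055300 / 0.585400 ≈ 0.0945

P(ground-station outage | telemetry dropout, attitude-control fault) ≈ 0.0945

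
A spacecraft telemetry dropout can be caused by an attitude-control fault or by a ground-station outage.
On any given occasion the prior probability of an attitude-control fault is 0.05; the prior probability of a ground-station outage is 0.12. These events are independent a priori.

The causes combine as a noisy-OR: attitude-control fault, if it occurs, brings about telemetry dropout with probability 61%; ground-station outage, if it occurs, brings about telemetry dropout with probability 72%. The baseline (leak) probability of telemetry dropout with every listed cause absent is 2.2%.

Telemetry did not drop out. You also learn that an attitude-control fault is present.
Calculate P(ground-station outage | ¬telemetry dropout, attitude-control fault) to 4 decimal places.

Under noisy-OR, P(telemetry dropout | causes) = 1 − (1−0.022)·∏(1−qᵢ) over the active causes.
P(¬telemetry dropout | attitude-control fault) = 0.38142·0.88 + 0.106798·0.12 = 0.335650 + 0.012816 = 0.348466
Restricting to configurations with ground-station outage present: 0.106798·0.12 = 0.012816.
Hence the posterior is 0.012816/0.348466 ≈ 0.0368.

P(ground-station outage | ¬telemetry dropout, attitude-control fault) ≈ 0.0368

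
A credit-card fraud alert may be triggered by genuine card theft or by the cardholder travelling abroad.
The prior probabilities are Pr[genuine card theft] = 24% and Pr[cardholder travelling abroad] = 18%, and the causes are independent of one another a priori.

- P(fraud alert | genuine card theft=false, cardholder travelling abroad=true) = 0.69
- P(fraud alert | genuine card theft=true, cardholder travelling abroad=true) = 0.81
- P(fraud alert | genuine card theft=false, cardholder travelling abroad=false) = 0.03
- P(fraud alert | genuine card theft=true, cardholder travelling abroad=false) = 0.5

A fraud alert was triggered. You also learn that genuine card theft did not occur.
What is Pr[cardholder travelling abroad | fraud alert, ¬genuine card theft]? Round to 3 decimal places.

Enumerate both values of cardholder travelling abroad and weight by the priors:
  P(fraud alert | ¬genuine card theft) = 0.03*0.82 + 0.69*0.18
        = 0.024600 + 0.124200 = 0.148800
The terms with cardholder travelling abroad present sum to 0.124200, so
  P(cardholder travelling abroad | fraud alert, ¬genuine card theft) = 0.124200 / 0.148800 ≈ 0.835

Pr[cardholder travelling abroad | fraud alert, ¬genuine card theft] ≈ 0.835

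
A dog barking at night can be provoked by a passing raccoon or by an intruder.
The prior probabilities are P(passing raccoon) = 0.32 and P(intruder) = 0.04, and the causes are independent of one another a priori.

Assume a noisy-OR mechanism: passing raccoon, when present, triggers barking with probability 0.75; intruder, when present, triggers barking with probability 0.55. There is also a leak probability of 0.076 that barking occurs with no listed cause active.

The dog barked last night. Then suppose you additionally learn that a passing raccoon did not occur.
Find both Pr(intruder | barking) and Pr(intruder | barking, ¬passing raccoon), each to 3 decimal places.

Under noisy-OR, P(barking | causes) = 1 − (1−0.076)·∏(1−qᵢ) over the active causes.
By total probability over the 4 (passing raccoon, intruder) configurations:
  P(barking) = 0.076*0.68*0.96 + 0.5842*0.68*0.04 + 0.769*0.32*0.96 + 0.89605*0.32*0.04
        = 0.049613 + 0.015890 + 0.236237 + 0.011469 = 0.313209
Configurations with intruder contribute 0.027359, so
  P(intruder | barking) = 0.027359 / 0.313209 ≈ 0.087

With the extra evidence:
Weight on intruder=true, given the evidence: 0.5842·0.04 = 0.023368
Normalizer over all consistent configurations: 0.076·0.96 + 0.5842·0.04 = 0.096328
Posterior = 0.023368 / 0.096328 ≈ 0.243

Pr(intruder | barking) ≈ 0.087; Pr(intruder | barking, ¬passing raccoon) ≈ 0.243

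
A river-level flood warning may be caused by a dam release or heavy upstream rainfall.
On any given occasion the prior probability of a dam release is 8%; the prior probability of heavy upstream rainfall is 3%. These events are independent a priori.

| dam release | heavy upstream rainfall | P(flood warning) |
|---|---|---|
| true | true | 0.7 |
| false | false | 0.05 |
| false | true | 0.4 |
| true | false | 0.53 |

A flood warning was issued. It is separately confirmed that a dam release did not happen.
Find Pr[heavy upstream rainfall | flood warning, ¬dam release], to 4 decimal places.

Weight on heavy upstream rainfall=true, given the evidence: 0.4*0.03 = 0.012000
Denominator P(flood warning | ¬dam release): 0.05*0.97 + 0.4*0.03 = 0.060500
P(heavy upstream rainfall | flood warning, ¬dam release) = 0.012000/0.060500 ≈ 0.1983

Pr[heavy upstream rainfall | flood warning, ¬dam release] ≈ 0.1983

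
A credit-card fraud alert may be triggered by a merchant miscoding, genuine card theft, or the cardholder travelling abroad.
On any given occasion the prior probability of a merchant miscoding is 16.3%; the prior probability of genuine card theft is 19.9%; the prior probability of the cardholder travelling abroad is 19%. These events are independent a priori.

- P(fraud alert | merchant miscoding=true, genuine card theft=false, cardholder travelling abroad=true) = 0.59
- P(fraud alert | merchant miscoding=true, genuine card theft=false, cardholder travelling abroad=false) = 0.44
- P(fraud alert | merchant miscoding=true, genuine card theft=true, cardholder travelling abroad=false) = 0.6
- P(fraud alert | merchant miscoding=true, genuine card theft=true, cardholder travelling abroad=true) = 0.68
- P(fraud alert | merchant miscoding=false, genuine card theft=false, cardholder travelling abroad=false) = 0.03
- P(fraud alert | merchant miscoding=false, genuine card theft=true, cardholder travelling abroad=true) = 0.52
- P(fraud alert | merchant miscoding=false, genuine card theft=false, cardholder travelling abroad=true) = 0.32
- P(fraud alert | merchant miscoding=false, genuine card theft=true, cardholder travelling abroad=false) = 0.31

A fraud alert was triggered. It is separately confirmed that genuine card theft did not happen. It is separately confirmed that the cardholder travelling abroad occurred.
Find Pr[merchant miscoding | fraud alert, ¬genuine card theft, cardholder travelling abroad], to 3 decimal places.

Pr[merchant miscoding | fraud alert, ¬genuine card theft, cardholder travelling abroad] ≈ 0.264

P(fraud alert | ¬genuine card theft, cardholder travelling abroad) = 0.32·0.837 + 0.59·0.163 = 0.267840 + 0.096170 = 0.364010
Of this, 0.096170 comes from 0.59·0.163 (the merchant miscoding=true cases).
Hence the posterior is 0.096170/0.364010 ≈ 0.264.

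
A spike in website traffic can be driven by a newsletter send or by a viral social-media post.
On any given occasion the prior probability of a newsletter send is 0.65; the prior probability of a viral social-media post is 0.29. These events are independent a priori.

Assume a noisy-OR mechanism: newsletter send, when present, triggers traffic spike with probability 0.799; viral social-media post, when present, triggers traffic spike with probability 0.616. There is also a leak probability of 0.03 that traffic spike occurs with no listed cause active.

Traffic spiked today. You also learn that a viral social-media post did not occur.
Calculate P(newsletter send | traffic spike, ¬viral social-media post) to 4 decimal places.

P(newsletter send | traffic spike, ¬viral social-media post) ≈ 0.9803

Under noisy-OR, P(traffic spike | causes) = 1 − (1−0.03)·∏(1−qᵢ) over the active causes.
Sum P(traffic spike|·) weighted by the priors over both values of newsletter send:
  P(traffic spike | ¬viral social-media post) = 0.03×0.35 + 0.80503×0.65
        = 0.010500 + 0.523270 = 0.533770
Keeping only the newsletter send-present terms gives 0.523270, so
  P(newsletter send | traffic spike, ¬viral social-media post) = 0.523270 / 0.533770 ≈ 0.9803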